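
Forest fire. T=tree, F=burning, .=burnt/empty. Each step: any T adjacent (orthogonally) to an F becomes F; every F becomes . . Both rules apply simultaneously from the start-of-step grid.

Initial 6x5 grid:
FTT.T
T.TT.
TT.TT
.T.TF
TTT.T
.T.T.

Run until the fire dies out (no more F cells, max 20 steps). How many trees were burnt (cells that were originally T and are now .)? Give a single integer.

Answer: 16

Derivation:
Step 1: +5 fires, +2 burnt (F count now 5)
Step 2: +3 fires, +5 burnt (F count now 3)
Step 3: +3 fires, +3 burnt (F count now 3)
Step 4: +1 fires, +3 burnt (F count now 1)
Step 5: +1 fires, +1 burnt (F count now 1)
Step 6: +3 fires, +1 burnt (F count now 3)
Step 7: +0 fires, +3 burnt (F count now 0)
Fire out after step 7
Initially T: 18, now '.': 28
Total burnt (originally-T cells now '.'): 16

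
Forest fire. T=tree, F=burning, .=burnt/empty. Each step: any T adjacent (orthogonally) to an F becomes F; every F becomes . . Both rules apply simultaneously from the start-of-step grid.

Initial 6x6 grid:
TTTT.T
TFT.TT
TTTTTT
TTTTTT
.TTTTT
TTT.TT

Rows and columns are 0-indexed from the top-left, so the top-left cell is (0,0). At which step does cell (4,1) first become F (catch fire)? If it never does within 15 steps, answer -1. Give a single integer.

Step 1: cell (4,1)='T' (+4 fires, +1 burnt)
Step 2: cell (4,1)='T' (+5 fires, +4 burnt)
Step 3: cell (4,1)='F' (+5 fires, +5 burnt)
  -> target ignites at step 3
Step 4: cell (4,1)='.' (+4 fires, +5 burnt)
Step 5: cell (4,1)='.' (+6 fires, +4 burnt)
Step 6: cell (4,1)='.' (+3 fires, +6 burnt)
Step 7: cell (4,1)='.' (+3 fires, +3 burnt)
Step 8: cell (4,1)='.' (+1 fires, +3 burnt)
Step 9: cell (4,1)='.' (+0 fires, +1 burnt)
  fire out at step 9

3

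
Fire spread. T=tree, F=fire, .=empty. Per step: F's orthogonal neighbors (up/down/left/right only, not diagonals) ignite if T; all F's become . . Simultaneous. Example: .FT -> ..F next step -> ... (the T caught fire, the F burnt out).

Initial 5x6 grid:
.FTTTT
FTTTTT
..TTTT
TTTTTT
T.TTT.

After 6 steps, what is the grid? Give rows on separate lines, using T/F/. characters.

Step 1: 2 trees catch fire, 2 burn out
  ..FTTT
  .FTTTT
  ..TTTT
  TTTTTT
  T.TTT.
Step 2: 2 trees catch fire, 2 burn out
  ...FTT
  ..FTTT
  ..TTTT
  TTTTTT
  T.TTT.
Step 3: 3 trees catch fire, 2 burn out
  ....FT
  ...FTT
  ..FTTT
  TTTTTT
  T.TTT.
Step 4: 4 trees catch fire, 3 burn out
  .....F
  ....FT
  ...FTT
  TTFTTT
  T.TTT.
Step 5: 5 trees catch fire, 4 burn out
  ......
  .....F
  ....FT
  TF.FTT
  T.FTT.
Step 6: 4 trees catch fire, 5 burn out
  ......
  ......
  .....F
  F...FT
  T..FT.

......
......
.....F
F...FT
T..FT.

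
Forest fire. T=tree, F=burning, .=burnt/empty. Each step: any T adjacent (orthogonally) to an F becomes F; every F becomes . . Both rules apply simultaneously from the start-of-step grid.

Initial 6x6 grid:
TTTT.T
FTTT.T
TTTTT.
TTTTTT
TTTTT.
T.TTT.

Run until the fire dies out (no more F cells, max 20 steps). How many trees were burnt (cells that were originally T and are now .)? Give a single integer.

Step 1: +3 fires, +1 burnt (F count now 3)
Step 2: +4 fires, +3 burnt (F count now 4)
Step 3: +5 fires, +4 burnt (F count now 5)
Step 4: +5 fires, +5 burnt (F count now 5)
Step 5: +3 fires, +5 burnt (F count now 3)
Step 6: +3 fires, +3 burnt (F count now 3)
Step 7: +3 fires, +3 burnt (F count now 3)
Step 8: +1 fires, +3 burnt (F count now 1)
Step 9: +0 fires, +1 burnt (F count now 0)
Fire out after step 9
Initially T: 29, now '.': 34
Total burnt (originally-T cells now '.'): 27

Answer: 27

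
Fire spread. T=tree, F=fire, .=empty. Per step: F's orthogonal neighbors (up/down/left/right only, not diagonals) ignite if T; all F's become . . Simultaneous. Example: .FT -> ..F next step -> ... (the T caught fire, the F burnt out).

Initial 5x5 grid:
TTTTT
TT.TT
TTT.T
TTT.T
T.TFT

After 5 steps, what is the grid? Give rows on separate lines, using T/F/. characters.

Step 1: 2 trees catch fire, 1 burn out
  TTTTT
  TT.TT
  TTT.T
  TTT.T
  T.F.F
Step 2: 2 trees catch fire, 2 burn out
  TTTTT
  TT.TT
  TTT.T
  TTF.F
  T....
Step 3: 3 trees catch fire, 2 burn out
  TTTTT
  TT.TT
  TTF.F
  TF...
  T....
Step 4: 3 trees catch fire, 3 burn out
  TTTTT
  TT.TF
  TF...
  F....
  T....
Step 5: 5 trees catch fire, 3 burn out
  TTTTF
  TF.F.
  F....
  .....
  F....

TTTTF
TF.F.
F....
.....
F....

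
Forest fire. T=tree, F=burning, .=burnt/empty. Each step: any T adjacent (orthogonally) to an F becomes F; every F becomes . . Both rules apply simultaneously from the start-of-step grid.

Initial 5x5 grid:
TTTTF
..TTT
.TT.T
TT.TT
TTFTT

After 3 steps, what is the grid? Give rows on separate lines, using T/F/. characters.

Step 1: 4 trees catch fire, 2 burn out
  TTTF.
  ..TTF
  .TT.T
  TT.TT
  TF.FT
Step 2: 7 trees catch fire, 4 burn out
  TTF..
  ..TF.
  .TT.F
  TF.FT
  F...F
Step 3: 5 trees catch fire, 7 burn out
  TF...
  ..F..
  .FT..
  F...F
  .....

TF...
..F..
.FT..
F...F
.....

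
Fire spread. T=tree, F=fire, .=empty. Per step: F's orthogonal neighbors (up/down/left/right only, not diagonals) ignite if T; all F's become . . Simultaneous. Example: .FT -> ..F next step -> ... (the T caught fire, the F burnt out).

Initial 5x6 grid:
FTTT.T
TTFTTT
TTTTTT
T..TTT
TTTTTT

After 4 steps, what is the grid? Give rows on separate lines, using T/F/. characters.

Step 1: 6 trees catch fire, 2 burn out
  .FFT.T
  FF.FTT
  TTFTTT
  T..TTT
  TTTTTT
Step 2: 5 trees catch fire, 6 burn out
  ...F.T
  ....FT
  FF.FTT
  T..TTT
  TTTTTT
Step 3: 4 trees catch fire, 5 burn out
  .....T
  .....F
  ....FT
  F..FTT
  TTTTTT
Step 4: 5 trees catch fire, 4 burn out
  .....F
  ......
  .....F
  ....FT
  FTTFTT

.....F
......
.....F
....FT
FTTFTT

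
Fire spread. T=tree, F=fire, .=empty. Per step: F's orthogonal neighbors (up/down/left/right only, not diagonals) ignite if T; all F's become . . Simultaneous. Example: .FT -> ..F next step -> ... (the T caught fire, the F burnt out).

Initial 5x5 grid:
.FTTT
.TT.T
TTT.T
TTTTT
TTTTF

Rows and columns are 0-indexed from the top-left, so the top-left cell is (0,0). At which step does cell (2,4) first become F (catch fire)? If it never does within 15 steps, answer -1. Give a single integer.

Step 1: cell (2,4)='T' (+4 fires, +2 burnt)
Step 2: cell (2,4)='F' (+6 fires, +4 burnt)
  -> target ignites at step 2
Step 3: cell (2,4)='.' (+7 fires, +6 burnt)
Step 4: cell (2,4)='.' (+2 fires, +7 burnt)
Step 5: cell (2,4)='.' (+0 fires, +2 burnt)
  fire out at step 5

2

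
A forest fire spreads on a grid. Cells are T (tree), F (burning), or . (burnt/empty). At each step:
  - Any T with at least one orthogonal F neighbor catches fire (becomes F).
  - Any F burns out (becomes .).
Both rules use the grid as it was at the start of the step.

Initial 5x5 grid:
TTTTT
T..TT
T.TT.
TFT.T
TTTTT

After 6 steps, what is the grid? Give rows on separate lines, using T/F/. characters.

Step 1: 3 trees catch fire, 1 burn out
  TTTTT
  T..TT
  T.TT.
  F.F.T
  TFTTT
Step 2: 4 trees catch fire, 3 burn out
  TTTTT
  T..TT
  F.FT.
  ....T
  F.FTT
Step 3: 3 trees catch fire, 4 burn out
  TTTTT
  F..TT
  ...F.
  ....T
  ...FT
Step 4: 3 trees catch fire, 3 burn out
  FTTTT
  ...FT
  .....
  ....T
  ....F
Step 5: 4 trees catch fire, 3 burn out
  .FTFT
  ....F
  .....
  ....F
  .....
Step 6: 2 trees catch fire, 4 burn out
  ..F.F
  .....
  .....
  .....
  .....

..F.F
.....
.....
.....
.....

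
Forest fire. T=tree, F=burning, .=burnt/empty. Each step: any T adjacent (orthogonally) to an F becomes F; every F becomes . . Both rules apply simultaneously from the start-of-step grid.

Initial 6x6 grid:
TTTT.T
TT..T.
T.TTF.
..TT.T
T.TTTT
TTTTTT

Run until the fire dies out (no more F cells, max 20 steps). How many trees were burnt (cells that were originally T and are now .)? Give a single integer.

Answer: 17

Derivation:
Step 1: +2 fires, +1 burnt (F count now 2)
Step 2: +2 fires, +2 burnt (F count now 2)
Step 3: +2 fires, +2 burnt (F count now 2)
Step 4: +3 fires, +2 burnt (F count now 3)
Step 5: +3 fires, +3 burnt (F count now 3)
Step 6: +3 fires, +3 burnt (F count now 3)
Step 7: +1 fires, +3 burnt (F count now 1)
Step 8: +1 fires, +1 burnt (F count now 1)
Step 9: +0 fires, +1 burnt (F count now 0)
Fire out after step 9
Initially T: 25, now '.': 28
Total burnt (originally-T cells now '.'): 17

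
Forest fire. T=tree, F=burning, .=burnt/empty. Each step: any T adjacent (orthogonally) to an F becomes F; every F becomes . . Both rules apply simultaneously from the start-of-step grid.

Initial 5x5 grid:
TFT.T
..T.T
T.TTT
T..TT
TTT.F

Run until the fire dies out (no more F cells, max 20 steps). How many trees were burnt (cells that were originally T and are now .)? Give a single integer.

Step 1: +3 fires, +2 burnt (F count now 3)
Step 2: +3 fires, +3 burnt (F count now 3)
Step 3: +3 fires, +3 burnt (F count now 3)
Step 4: +1 fires, +3 burnt (F count now 1)
Step 5: +0 fires, +1 burnt (F count now 0)
Fire out after step 5
Initially T: 15, now '.': 20
Total burnt (originally-T cells now '.'): 10

Answer: 10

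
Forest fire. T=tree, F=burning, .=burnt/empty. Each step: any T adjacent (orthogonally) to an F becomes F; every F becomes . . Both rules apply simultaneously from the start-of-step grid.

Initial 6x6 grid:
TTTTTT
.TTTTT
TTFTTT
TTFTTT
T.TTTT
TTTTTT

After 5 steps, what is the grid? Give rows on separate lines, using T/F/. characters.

Step 1: 6 trees catch fire, 2 burn out
  TTTTTT
  .TFTTT
  TF.FTT
  TF.FTT
  T.FTTT
  TTTTTT
Step 2: 9 trees catch fire, 6 burn out
  TTFTTT
  .F.FTT
  F...FT
  F...FT
  T..FTT
  TTFTTT
Step 3: 9 trees catch fire, 9 burn out
  TF.FTT
  ....FT
  .....F
  .....F
  F...FT
  TF.FTT
Step 4: 6 trees catch fire, 9 burn out
  F...FT
  .....F
  ......
  ......
  .....F
  F...FT
Step 5: 2 trees catch fire, 6 burn out
  .....F
  ......
  ......
  ......
  ......
  .....F

.....F
......
......
......
......
.....F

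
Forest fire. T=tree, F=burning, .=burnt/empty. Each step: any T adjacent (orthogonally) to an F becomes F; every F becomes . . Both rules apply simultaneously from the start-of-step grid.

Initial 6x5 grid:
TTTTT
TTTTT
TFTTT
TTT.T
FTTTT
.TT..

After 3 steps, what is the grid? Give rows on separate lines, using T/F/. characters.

Step 1: 6 trees catch fire, 2 burn out
  TTTTT
  TFTTT
  F.FTT
  FFT.T
  .FTTT
  .TT..
Step 2: 7 trees catch fire, 6 burn out
  TFTTT
  F.FTT
  ...FT
  ..F.T
  ..FTT
  .FT..
Step 3: 6 trees catch fire, 7 burn out
  F.FTT
  ...FT
  ....F
  ....T
  ...FT
  ..F..

F.FTT
...FT
....F
....T
...FT
..F..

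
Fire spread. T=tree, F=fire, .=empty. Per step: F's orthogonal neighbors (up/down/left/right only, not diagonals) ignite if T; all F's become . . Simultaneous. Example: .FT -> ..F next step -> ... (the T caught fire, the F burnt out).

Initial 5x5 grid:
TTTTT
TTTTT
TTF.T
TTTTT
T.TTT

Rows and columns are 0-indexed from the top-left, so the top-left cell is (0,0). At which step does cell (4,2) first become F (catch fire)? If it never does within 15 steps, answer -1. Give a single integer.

Step 1: cell (4,2)='T' (+3 fires, +1 burnt)
Step 2: cell (4,2)='F' (+7 fires, +3 burnt)
  -> target ignites at step 2
Step 3: cell (4,2)='.' (+7 fires, +7 burnt)
Step 4: cell (4,2)='.' (+5 fires, +7 burnt)
Step 5: cell (4,2)='.' (+0 fires, +5 burnt)
  fire out at step 5

2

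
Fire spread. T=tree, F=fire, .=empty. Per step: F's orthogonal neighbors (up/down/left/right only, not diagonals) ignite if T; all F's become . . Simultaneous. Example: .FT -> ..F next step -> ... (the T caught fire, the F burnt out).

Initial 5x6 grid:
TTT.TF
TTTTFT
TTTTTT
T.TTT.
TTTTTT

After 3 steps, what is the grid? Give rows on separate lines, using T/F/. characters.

Step 1: 4 trees catch fire, 2 burn out
  TTT.F.
  TTTF.F
  TTTTFT
  T.TTT.
  TTTTTT
Step 2: 4 trees catch fire, 4 burn out
  TTT...
  TTF...
  TTTF.F
  T.TTF.
  TTTTTT
Step 3: 5 trees catch fire, 4 burn out
  TTF...
  TF....
  TTF...
  T.TF..
  TTTTFT

TTF...
TF....
TTF...
T.TF..
TTTTFT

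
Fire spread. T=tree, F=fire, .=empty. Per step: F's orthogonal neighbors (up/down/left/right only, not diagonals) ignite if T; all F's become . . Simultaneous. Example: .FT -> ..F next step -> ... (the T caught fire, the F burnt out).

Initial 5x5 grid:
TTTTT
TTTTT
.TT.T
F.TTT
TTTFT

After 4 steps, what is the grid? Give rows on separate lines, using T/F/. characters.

Step 1: 4 trees catch fire, 2 burn out
  TTTTT
  TTTTT
  .TT.T
  ..TFT
  FTF.F
Step 2: 3 trees catch fire, 4 burn out
  TTTTT
  TTTTT
  .TT.T
  ..F.F
  .F...
Step 3: 2 trees catch fire, 3 burn out
  TTTTT
  TTTTT
  .TF.F
  .....
  .....
Step 4: 3 trees catch fire, 2 burn out
  TTTTT
  TTFTF
  .F...
  .....
  .....

TTTTT
TTFTF
.F...
.....
.....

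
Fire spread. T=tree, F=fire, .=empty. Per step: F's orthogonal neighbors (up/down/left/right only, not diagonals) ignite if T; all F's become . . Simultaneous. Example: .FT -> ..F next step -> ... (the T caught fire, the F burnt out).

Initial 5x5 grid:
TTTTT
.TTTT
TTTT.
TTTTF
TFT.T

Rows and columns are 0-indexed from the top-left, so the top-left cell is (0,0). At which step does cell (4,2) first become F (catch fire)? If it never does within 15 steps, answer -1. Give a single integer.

Step 1: cell (4,2)='F' (+5 fires, +2 burnt)
  -> target ignites at step 1
Step 2: cell (4,2)='.' (+4 fires, +5 burnt)
Step 3: cell (4,2)='.' (+4 fires, +4 burnt)
Step 4: cell (4,2)='.' (+4 fires, +4 burnt)
Step 5: cell (4,2)='.' (+3 fires, +4 burnt)
Step 6: cell (4,2)='.' (+0 fires, +3 burnt)
  fire out at step 6

1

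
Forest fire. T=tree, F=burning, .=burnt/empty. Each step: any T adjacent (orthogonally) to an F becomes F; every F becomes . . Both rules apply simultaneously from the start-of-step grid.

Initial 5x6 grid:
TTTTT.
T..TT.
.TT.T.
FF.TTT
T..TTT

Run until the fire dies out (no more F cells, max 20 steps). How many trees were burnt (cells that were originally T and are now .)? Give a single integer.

Answer: 3

Derivation:
Step 1: +2 fires, +2 burnt (F count now 2)
Step 2: +1 fires, +2 burnt (F count now 1)
Step 3: +0 fires, +1 burnt (F count now 0)
Fire out after step 3
Initially T: 18, now '.': 15
Total burnt (originally-T cells now '.'): 3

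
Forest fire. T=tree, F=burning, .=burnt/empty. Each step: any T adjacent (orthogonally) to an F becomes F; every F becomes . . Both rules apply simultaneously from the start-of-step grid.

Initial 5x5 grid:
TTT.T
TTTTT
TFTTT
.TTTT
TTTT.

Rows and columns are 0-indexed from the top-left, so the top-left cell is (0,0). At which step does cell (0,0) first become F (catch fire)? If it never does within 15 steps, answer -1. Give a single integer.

Step 1: cell (0,0)='T' (+4 fires, +1 burnt)
Step 2: cell (0,0)='T' (+6 fires, +4 burnt)
Step 3: cell (0,0)='F' (+7 fires, +6 burnt)
  -> target ignites at step 3
Step 4: cell (0,0)='.' (+3 fires, +7 burnt)
Step 5: cell (0,0)='.' (+1 fires, +3 burnt)
Step 6: cell (0,0)='.' (+0 fires, +1 burnt)
  fire out at step 6

3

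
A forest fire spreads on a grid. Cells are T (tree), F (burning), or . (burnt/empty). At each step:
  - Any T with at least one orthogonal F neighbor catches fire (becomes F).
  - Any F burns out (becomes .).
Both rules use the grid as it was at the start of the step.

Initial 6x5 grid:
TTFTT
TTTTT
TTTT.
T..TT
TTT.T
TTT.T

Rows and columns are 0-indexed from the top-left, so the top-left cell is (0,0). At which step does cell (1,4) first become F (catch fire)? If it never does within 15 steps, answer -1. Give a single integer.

Step 1: cell (1,4)='T' (+3 fires, +1 burnt)
Step 2: cell (1,4)='T' (+5 fires, +3 burnt)
Step 3: cell (1,4)='F' (+4 fires, +5 burnt)
  -> target ignites at step 3
Step 4: cell (1,4)='.' (+2 fires, +4 burnt)
Step 5: cell (1,4)='.' (+2 fires, +2 burnt)
Step 6: cell (1,4)='.' (+2 fires, +2 burnt)
Step 7: cell (1,4)='.' (+3 fires, +2 burnt)
Step 8: cell (1,4)='.' (+2 fires, +3 burnt)
Step 9: cell (1,4)='.' (+1 fires, +2 burnt)
Step 10: cell (1,4)='.' (+0 fires, +1 burnt)
  fire out at step 10

3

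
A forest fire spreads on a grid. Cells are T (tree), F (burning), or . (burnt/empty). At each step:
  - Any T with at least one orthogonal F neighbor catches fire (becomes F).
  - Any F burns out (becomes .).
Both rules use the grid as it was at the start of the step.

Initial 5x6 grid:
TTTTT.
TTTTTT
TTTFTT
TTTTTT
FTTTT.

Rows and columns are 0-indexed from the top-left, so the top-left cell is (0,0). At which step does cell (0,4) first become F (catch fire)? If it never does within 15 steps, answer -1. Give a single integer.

Step 1: cell (0,4)='T' (+6 fires, +2 burnt)
Step 2: cell (0,4)='T' (+11 fires, +6 burnt)
Step 3: cell (0,4)='F' (+7 fires, +11 burnt)
  -> target ignites at step 3
Step 4: cell (0,4)='.' (+2 fires, +7 burnt)
Step 5: cell (0,4)='.' (+0 fires, +2 burnt)
  fire out at step 5

3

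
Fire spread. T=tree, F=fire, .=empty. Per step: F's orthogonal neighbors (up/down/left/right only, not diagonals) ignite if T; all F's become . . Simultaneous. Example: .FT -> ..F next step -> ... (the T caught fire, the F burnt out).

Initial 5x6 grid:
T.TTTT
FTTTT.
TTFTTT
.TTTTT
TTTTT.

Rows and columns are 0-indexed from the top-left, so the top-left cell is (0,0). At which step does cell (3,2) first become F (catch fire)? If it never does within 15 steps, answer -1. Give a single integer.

Step 1: cell (3,2)='F' (+7 fires, +2 burnt)
  -> target ignites at step 1
Step 2: cell (3,2)='.' (+6 fires, +7 burnt)
Step 3: cell (3,2)='.' (+6 fires, +6 burnt)
Step 4: cell (3,2)='.' (+4 fires, +6 burnt)
Step 5: cell (3,2)='.' (+1 fires, +4 burnt)
Step 6: cell (3,2)='.' (+0 fires, +1 burnt)
  fire out at step 6

1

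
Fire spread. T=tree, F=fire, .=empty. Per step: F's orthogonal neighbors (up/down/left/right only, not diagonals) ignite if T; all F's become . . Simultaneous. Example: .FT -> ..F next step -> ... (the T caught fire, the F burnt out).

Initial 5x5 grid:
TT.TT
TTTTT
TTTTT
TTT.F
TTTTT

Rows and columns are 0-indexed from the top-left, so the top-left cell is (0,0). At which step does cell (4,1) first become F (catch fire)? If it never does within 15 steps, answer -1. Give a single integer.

Step 1: cell (4,1)='T' (+2 fires, +1 burnt)
Step 2: cell (4,1)='T' (+3 fires, +2 burnt)
Step 3: cell (4,1)='T' (+4 fires, +3 burnt)
Step 4: cell (4,1)='F' (+5 fires, +4 burnt)
  -> target ignites at step 4
Step 5: cell (4,1)='.' (+4 fires, +5 burnt)
Step 6: cell (4,1)='.' (+3 fires, +4 burnt)
Step 7: cell (4,1)='.' (+1 fires, +3 burnt)
Step 8: cell (4,1)='.' (+0 fires, +1 burnt)
  fire out at step 8

4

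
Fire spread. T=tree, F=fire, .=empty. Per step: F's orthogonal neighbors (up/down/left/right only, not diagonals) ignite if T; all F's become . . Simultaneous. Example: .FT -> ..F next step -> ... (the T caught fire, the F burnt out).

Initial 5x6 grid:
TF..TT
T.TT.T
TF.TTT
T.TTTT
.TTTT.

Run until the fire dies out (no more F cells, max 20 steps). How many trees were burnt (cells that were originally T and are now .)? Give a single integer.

Answer: 4

Derivation:
Step 1: +2 fires, +2 burnt (F count now 2)
Step 2: +2 fires, +2 burnt (F count now 2)
Step 3: +0 fires, +2 burnt (F count now 0)
Fire out after step 3
Initially T: 20, now '.': 14
Total burnt (originally-T cells now '.'): 4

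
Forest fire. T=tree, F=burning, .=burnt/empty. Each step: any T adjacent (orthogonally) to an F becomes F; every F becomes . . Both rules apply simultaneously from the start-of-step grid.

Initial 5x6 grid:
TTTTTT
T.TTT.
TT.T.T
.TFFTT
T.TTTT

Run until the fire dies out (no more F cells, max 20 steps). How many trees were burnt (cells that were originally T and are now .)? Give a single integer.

Step 1: +5 fires, +2 burnt (F count now 5)
Step 2: +4 fires, +5 burnt (F count now 4)
Step 3: +6 fires, +4 burnt (F count now 6)
Step 4: +3 fires, +6 burnt (F count now 3)
Step 5: +3 fires, +3 burnt (F count now 3)
Step 6: +0 fires, +3 burnt (F count now 0)
Fire out after step 6
Initially T: 22, now '.': 29
Total burnt (originally-T cells now '.'): 21

Answer: 21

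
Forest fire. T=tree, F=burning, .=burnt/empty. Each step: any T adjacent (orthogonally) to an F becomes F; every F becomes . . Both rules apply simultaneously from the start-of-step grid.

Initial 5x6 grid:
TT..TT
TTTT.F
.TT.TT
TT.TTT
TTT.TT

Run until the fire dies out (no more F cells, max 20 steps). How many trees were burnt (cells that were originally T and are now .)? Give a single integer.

Answer: 9

Derivation:
Step 1: +2 fires, +1 burnt (F count now 2)
Step 2: +3 fires, +2 burnt (F count now 3)
Step 3: +2 fires, +3 burnt (F count now 2)
Step 4: +2 fires, +2 burnt (F count now 2)
Step 5: +0 fires, +2 burnt (F count now 0)
Fire out after step 5
Initially T: 22, now '.': 17
Total burnt (originally-T cells now '.'): 9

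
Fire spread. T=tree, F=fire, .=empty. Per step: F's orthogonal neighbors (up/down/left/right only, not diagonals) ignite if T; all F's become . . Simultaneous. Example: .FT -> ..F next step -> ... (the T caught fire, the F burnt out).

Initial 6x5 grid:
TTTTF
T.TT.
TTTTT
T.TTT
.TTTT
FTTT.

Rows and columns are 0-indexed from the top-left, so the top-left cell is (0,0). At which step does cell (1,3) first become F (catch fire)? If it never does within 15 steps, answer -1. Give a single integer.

Step 1: cell (1,3)='T' (+2 fires, +2 burnt)
Step 2: cell (1,3)='F' (+4 fires, +2 burnt)
  -> target ignites at step 2
Step 3: cell (1,3)='.' (+5 fires, +4 burnt)
Step 4: cell (1,3)='.' (+6 fires, +5 burnt)
Step 5: cell (1,3)='.' (+4 fires, +6 burnt)
Step 6: cell (1,3)='.' (+1 fires, +4 burnt)
Step 7: cell (1,3)='.' (+1 fires, +1 burnt)
Step 8: cell (1,3)='.' (+0 fires, +1 burnt)
  fire out at step 8

2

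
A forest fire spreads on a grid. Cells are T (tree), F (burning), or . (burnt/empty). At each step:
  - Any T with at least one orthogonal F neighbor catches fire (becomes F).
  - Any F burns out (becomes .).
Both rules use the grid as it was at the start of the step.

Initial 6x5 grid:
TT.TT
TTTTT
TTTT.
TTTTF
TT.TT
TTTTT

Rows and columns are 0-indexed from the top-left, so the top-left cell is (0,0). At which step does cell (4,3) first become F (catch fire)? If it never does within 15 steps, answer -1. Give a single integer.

Step 1: cell (4,3)='T' (+2 fires, +1 burnt)
Step 2: cell (4,3)='F' (+4 fires, +2 burnt)
  -> target ignites at step 2
Step 3: cell (4,3)='.' (+4 fires, +4 burnt)
Step 4: cell (4,3)='.' (+7 fires, +4 burnt)
Step 5: cell (4,3)='.' (+5 fires, +7 burnt)
Step 6: cell (4,3)='.' (+3 fires, +5 burnt)
Step 7: cell (4,3)='.' (+1 fires, +3 burnt)
Step 8: cell (4,3)='.' (+0 fires, +1 burnt)
  fire out at step 8

2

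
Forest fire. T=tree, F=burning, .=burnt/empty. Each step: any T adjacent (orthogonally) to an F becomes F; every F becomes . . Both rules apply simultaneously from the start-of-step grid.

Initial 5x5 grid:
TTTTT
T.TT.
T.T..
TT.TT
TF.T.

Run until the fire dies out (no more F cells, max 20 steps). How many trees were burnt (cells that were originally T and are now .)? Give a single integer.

Step 1: +2 fires, +1 burnt (F count now 2)
Step 2: +1 fires, +2 burnt (F count now 1)
Step 3: +1 fires, +1 burnt (F count now 1)
Step 4: +1 fires, +1 burnt (F count now 1)
Step 5: +1 fires, +1 burnt (F count now 1)
Step 6: +1 fires, +1 burnt (F count now 1)
Step 7: +1 fires, +1 burnt (F count now 1)
Step 8: +2 fires, +1 burnt (F count now 2)
Step 9: +3 fires, +2 burnt (F count now 3)
Step 10: +0 fires, +3 burnt (F count now 0)
Fire out after step 10
Initially T: 16, now '.': 22
Total burnt (originally-T cells now '.'): 13

Answer: 13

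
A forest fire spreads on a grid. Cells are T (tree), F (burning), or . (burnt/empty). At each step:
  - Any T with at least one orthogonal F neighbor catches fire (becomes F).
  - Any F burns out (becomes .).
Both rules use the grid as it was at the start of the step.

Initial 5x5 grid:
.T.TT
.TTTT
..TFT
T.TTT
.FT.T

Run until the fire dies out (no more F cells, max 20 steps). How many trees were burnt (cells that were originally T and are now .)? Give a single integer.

Answer: 14

Derivation:
Step 1: +5 fires, +2 burnt (F count now 5)
Step 2: +5 fires, +5 burnt (F count now 5)
Step 3: +3 fires, +5 burnt (F count now 3)
Step 4: +1 fires, +3 burnt (F count now 1)
Step 5: +0 fires, +1 burnt (F count now 0)
Fire out after step 5
Initially T: 15, now '.': 24
Total burnt (originally-T cells now '.'): 14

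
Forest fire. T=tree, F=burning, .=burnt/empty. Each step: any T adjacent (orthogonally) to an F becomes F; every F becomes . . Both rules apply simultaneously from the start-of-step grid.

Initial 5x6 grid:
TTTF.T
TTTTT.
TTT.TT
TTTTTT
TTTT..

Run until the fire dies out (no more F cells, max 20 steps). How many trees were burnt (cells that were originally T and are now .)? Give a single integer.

Answer: 23

Derivation:
Step 1: +2 fires, +1 burnt (F count now 2)
Step 2: +3 fires, +2 burnt (F count now 3)
Step 3: +4 fires, +3 burnt (F count now 4)
Step 4: +5 fires, +4 burnt (F count now 5)
Step 5: +5 fires, +5 burnt (F count now 5)
Step 6: +3 fires, +5 burnt (F count now 3)
Step 7: +1 fires, +3 burnt (F count now 1)
Step 8: +0 fires, +1 burnt (F count now 0)
Fire out after step 8
Initially T: 24, now '.': 29
Total burnt (originally-T cells now '.'): 23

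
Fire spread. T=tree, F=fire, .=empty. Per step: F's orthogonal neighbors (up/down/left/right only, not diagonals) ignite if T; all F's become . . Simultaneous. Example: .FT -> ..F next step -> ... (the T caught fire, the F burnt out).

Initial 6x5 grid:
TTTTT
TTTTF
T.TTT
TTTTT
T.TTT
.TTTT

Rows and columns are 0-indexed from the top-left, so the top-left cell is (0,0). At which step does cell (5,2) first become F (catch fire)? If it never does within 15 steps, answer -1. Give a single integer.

Step 1: cell (5,2)='T' (+3 fires, +1 burnt)
Step 2: cell (5,2)='T' (+4 fires, +3 burnt)
Step 3: cell (5,2)='T' (+5 fires, +4 burnt)
Step 4: cell (5,2)='T' (+5 fires, +5 burnt)
Step 5: cell (5,2)='T' (+5 fires, +5 burnt)
Step 6: cell (5,2)='F' (+2 fires, +5 burnt)
  -> target ignites at step 6
Step 7: cell (5,2)='.' (+2 fires, +2 burnt)
Step 8: cell (5,2)='.' (+0 fires, +2 burnt)
  fire out at step 8

6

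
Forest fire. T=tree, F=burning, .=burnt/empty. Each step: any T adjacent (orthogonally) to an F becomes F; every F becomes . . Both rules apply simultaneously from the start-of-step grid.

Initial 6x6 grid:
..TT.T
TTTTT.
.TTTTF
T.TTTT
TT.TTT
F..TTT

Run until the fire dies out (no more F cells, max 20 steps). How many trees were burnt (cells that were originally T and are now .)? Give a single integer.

Answer: 24

Derivation:
Step 1: +3 fires, +2 burnt (F count now 3)
Step 2: +6 fires, +3 burnt (F count now 6)
Step 3: +5 fires, +6 burnt (F count now 5)
Step 4: +6 fires, +5 burnt (F count now 6)
Step 5: +3 fires, +6 burnt (F count now 3)
Step 6: +1 fires, +3 burnt (F count now 1)
Step 7: +0 fires, +1 burnt (F count now 0)
Fire out after step 7
Initially T: 25, now '.': 35
Total burnt (originally-T cells now '.'): 24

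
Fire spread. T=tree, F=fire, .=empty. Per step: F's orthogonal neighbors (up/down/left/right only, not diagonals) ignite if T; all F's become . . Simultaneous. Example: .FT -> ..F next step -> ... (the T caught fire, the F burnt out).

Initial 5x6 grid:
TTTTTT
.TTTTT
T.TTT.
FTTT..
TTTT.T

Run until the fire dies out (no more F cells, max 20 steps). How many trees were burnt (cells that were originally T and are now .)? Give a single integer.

Answer: 22

Derivation:
Step 1: +3 fires, +1 burnt (F count now 3)
Step 2: +2 fires, +3 burnt (F count now 2)
Step 3: +3 fires, +2 burnt (F count now 3)
Step 4: +3 fires, +3 burnt (F count now 3)
Step 5: +4 fires, +3 burnt (F count now 4)
Step 6: +3 fires, +4 burnt (F count now 3)
Step 7: +3 fires, +3 burnt (F count now 3)
Step 8: +1 fires, +3 burnt (F count now 1)
Step 9: +0 fires, +1 burnt (F count now 0)
Fire out after step 9
Initially T: 23, now '.': 29
Total burnt (originally-T cells now '.'): 22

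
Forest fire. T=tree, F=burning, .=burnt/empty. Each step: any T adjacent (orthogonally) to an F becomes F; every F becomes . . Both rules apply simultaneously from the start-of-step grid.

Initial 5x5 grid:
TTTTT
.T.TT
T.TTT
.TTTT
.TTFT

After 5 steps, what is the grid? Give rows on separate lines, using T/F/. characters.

Step 1: 3 trees catch fire, 1 burn out
  TTTTT
  .T.TT
  T.TTT
  .TTFT
  .TF.F
Step 2: 4 trees catch fire, 3 burn out
  TTTTT
  .T.TT
  T.TFT
  .TF.F
  .F...
Step 3: 4 trees catch fire, 4 burn out
  TTTTT
  .T.FT
  T.F.F
  .F...
  .....
Step 4: 2 trees catch fire, 4 burn out
  TTTFT
  .T..F
  T....
  .....
  .....
Step 5: 2 trees catch fire, 2 burn out
  TTF.F
  .T...
  T....
  .....
  .....

TTF.F
.T...
T....
.....
.....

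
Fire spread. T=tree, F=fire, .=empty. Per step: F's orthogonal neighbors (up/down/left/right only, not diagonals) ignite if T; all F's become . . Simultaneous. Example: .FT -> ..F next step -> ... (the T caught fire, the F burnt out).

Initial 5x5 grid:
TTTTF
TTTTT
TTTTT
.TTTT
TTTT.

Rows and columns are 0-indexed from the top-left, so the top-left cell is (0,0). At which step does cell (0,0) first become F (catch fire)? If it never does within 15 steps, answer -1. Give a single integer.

Step 1: cell (0,0)='T' (+2 fires, +1 burnt)
Step 2: cell (0,0)='T' (+3 fires, +2 burnt)
Step 3: cell (0,0)='T' (+4 fires, +3 burnt)
Step 4: cell (0,0)='F' (+4 fires, +4 burnt)
  -> target ignites at step 4
Step 5: cell (0,0)='.' (+4 fires, +4 burnt)
Step 6: cell (0,0)='.' (+3 fires, +4 burnt)
Step 7: cell (0,0)='.' (+1 fires, +3 burnt)
Step 8: cell (0,0)='.' (+1 fires, +1 burnt)
Step 9: cell (0,0)='.' (+0 fires, +1 burnt)
  fire out at step 9

4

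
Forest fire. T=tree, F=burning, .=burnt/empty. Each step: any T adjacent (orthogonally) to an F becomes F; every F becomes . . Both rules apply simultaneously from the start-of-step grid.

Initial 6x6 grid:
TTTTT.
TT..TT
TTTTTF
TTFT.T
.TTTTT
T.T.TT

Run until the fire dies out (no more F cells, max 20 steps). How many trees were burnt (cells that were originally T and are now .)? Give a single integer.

Answer: 26

Derivation:
Step 1: +7 fires, +2 burnt (F count now 7)
Step 2: +8 fires, +7 burnt (F count now 8)
Step 3: +5 fires, +8 burnt (F count now 5)
Step 4: +4 fires, +5 burnt (F count now 4)
Step 5: +2 fires, +4 burnt (F count now 2)
Step 6: +0 fires, +2 burnt (F count now 0)
Fire out after step 6
Initially T: 27, now '.': 35
Total burnt (originally-T cells now '.'): 26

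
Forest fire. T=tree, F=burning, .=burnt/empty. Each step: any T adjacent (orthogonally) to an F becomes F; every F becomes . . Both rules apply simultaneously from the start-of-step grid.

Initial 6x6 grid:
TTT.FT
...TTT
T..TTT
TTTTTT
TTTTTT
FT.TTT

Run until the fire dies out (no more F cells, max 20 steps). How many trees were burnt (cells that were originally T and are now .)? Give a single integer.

Answer: 24

Derivation:
Step 1: +4 fires, +2 burnt (F count now 4)
Step 2: +5 fires, +4 burnt (F count now 5)
Step 3: +6 fires, +5 burnt (F count now 6)
Step 4: +5 fires, +6 burnt (F count now 5)
Step 5: +3 fires, +5 burnt (F count now 3)
Step 6: +1 fires, +3 burnt (F count now 1)
Step 7: +0 fires, +1 burnt (F count now 0)
Fire out after step 7
Initially T: 27, now '.': 33
Total burnt (originally-T cells now '.'): 24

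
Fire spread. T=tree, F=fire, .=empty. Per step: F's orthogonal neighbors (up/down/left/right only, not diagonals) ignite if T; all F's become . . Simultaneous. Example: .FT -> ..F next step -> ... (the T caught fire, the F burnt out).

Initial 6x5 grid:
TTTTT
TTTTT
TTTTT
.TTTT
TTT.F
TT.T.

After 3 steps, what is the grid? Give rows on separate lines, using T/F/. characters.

Step 1: 1 trees catch fire, 1 burn out
  TTTTT
  TTTTT
  TTTTT
  .TTTF
  TTT..
  TT.T.
Step 2: 2 trees catch fire, 1 burn out
  TTTTT
  TTTTT
  TTTTF
  .TTF.
  TTT..
  TT.T.
Step 3: 3 trees catch fire, 2 burn out
  TTTTT
  TTTTF
  TTTF.
  .TF..
  TTT..
  TT.T.

TTTTT
TTTTF
TTTF.
.TF..
TTT..
TT.T.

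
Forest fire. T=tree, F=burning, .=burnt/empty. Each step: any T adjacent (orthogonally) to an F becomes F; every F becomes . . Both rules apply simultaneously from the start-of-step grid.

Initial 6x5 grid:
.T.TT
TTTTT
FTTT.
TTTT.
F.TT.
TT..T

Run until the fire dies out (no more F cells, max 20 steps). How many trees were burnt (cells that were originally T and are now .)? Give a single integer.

Step 1: +4 fires, +2 burnt (F count now 4)
Step 2: +4 fires, +4 burnt (F count now 4)
Step 3: +4 fires, +4 burnt (F count now 4)
Step 4: +3 fires, +4 burnt (F count now 3)
Step 5: +3 fires, +3 burnt (F count now 3)
Step 6: +1 fires, +3 burnt (F count now 1)
Step 7: +0 fires, +1 burnt (F count now 0)
Fire out after step 7
Initially T: 20, now '.': 29
Total burnt (originally-T cells now '.'): 19

Answer: 19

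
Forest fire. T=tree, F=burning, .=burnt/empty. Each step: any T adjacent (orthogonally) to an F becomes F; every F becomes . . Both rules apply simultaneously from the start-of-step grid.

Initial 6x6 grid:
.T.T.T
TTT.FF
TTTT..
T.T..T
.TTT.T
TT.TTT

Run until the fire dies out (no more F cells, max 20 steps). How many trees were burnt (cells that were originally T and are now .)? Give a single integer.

Answer: 1

Derivation:
Step 1: +1 fires, +2 burnt (F count now 1)
Step 2: +0 fires, +1 burnt (F count now 0)
Fire out after step 2
Initially T: 22, now '.': 15
Total burnt (originally-T cells now '.'): 1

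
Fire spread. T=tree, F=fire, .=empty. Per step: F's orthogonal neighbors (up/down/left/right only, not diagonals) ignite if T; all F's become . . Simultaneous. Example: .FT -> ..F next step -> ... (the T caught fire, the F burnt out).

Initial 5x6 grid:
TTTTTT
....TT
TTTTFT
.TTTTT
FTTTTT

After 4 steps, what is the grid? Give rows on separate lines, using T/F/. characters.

Step 1: 5 trees catch fire, 2 burn out
  TTTTTT
  ....FT
  TTTF.F
  .TTTFT
  .FTTTT
Step 2: 8 trees catch fire, 5 burn out
  TTTTFT
  .....F
  TTF...
  .FTF.F
  ..FTFT
Step 3: 6 trees catch fire, 8 burn out
  TTTF.F
  ......
  TF....
  ..F...
  ...F.F
Step 4: 2 trees catch fire, 6 burn out
  TTF...
  ......
  F.....
  ......
  ......

TTF...
......
F.....
......
......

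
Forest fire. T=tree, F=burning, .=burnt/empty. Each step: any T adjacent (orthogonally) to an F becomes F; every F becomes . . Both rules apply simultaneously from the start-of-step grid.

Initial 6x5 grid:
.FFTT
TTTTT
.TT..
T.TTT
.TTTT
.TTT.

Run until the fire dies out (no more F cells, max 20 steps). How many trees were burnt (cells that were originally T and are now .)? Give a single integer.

Answer: 19

Derivation:
Step 1: +3 fires, +2 burnt (F count now 3)
Step 2: +5 fires, +3 burnt (F count now 5)
Step 3: +2 fires, +5 burnt (F count now 2)
Step 4: +2 fires, +2 burnt (F count now 2)
Step 5: +4 fires, +2 burnt (F count now 4)
Step 6: +3 fires, +4 burnt (F count now 3)
Step 7: +0 fires, +3 burnt (F count now 0)
Fire out after step 7
Initially T: 20, now '.': 29
Total burnt (originally-T cells now '.'): 19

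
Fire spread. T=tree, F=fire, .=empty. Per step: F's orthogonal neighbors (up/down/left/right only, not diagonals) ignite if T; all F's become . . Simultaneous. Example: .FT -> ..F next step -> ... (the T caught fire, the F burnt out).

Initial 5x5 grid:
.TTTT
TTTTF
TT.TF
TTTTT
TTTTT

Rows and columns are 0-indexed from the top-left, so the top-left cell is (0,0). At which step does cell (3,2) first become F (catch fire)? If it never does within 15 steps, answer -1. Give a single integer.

Step 1: cell (3,2)='T' (+4 fires, +2 burnt)
Step 2: cell (3,2)='T' (+4 fires, +4 burnt)
Step 3: cell (3,2)='F' (+4 fires, +4 burnt)
  -> target ignites at step 3
Step 4: cell (3,2)='.' (+5 fires, +4 burnt)
Step 5: cell (3,2)='.' (+3 fires, +5 burnt)
Step 6: cell (3,2)='.' (+1 fires, +3 burnt)
Step 7: cell (3,2)='.' (+0 fires, +1 burnt)
  fire out at step 7

3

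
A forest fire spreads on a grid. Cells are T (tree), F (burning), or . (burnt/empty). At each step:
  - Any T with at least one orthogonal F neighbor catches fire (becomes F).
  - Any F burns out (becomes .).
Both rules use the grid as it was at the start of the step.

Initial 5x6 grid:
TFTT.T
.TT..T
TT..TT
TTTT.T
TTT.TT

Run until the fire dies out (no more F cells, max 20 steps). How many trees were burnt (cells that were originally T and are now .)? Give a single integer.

Answer: 14

Derivation:
Step 1: +3 fires, +1 burnt (F count now 3)
Step 2: +3 fires, +3 burnt (F count now 3)
Step 3: +2 fires, +3 burnt (F count now 2)
Step 4: +3 fires, +2 burnt (F count now 3)
Step 5: +3 fires, +3 burnt (F count now 3)
Step 6: +0 fires, +3 burnt (F count now 0)
Fire out after step 6
Initially T: 21, now '.': 23
Total burnt (originally-T cells now '.'): 14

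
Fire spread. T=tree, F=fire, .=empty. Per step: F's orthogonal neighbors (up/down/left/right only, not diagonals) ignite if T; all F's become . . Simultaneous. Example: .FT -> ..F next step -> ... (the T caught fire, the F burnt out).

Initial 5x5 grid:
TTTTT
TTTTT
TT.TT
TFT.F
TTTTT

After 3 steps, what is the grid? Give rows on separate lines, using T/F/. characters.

Step 1: 6 trees catch fire, 2 burn out
  TTTTT
  TTTTT
  TF.TF
  F.F..
  TFTTF
Step 2: 7 trees catch fire, 6 burn out
  TTTTT
  TFTTF
  F..F.
  .....
  F.FF.
Step 3: 5 trees catch fire, 7 burn out
  TFTTF
  F.FF.
  .....
  .....
  .....

TFTTF
F.FF.
.....
.....
.....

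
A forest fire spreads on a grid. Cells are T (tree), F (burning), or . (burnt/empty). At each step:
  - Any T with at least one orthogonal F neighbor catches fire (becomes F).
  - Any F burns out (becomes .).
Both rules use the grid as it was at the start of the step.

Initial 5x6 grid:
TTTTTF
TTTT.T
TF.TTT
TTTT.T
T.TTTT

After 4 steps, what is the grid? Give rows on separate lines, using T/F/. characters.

Step 1: 5 trees catch fire, 2 burn out
  TTTTF.
  TFTT.F
  F..TTT
  TFTT.T
  T.TTTT
Step 2: 7 trees catch fire, 5 burn out
  TFTF..
  F.FT..
  ...TTF
  F.FT.T
  T.TTTT
Step 3: 8 trees catch fire, 7 burn out
  F.F...
  ...F..
  ...TF.
  ...F.F
  F.FTTT
Step 4: 3 trees catch fire, 8 burn out
  ......
  ......
  ...F..
  ......
  ...FTF

......
......
...F..
......
...FTF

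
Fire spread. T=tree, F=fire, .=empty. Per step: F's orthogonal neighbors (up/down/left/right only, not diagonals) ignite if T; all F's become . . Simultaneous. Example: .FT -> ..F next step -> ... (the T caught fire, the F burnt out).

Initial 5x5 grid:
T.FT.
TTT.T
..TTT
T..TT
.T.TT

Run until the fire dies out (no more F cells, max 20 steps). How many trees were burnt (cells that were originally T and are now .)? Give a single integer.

Answer: 13

Derivation:
Step 1: +2 fires, +1 burnt (F count now 2)
Step 2: +2 fires, +2 burnt (F count now 2)
Step 3: +2 fires, +2 burnt (F count now 2)
Step 4: +3 fires, +2 burnt (F count now 3)
Step 5: +3 fires, +3 burnt (F count now 3)
Step 6: +1 fires, +3 burnt (F count now 1)
Step 7: +0 fires, +1 burnt (F count now 0)
Fire out after step 7
Initially T: 15, now '.': 23
Total burnt (originally-T cells now '.'): 13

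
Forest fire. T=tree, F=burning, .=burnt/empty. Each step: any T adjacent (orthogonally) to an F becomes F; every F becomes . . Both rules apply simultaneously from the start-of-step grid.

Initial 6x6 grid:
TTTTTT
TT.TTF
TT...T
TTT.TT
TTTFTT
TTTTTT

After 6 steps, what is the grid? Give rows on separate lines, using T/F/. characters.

Step 1: 6 trees catch fire, 2 burn out
  TTTTTF
  TT.TF.
  TT...F
  TTT.TT
  TTF.FT
  TTTFTT
Step 2: 9 trees catch fire, 6 burn out
  TTTTF.
  TT.F..
  TT....
  TTF.FF
  TF...F
  TTF.FT
Step 3: 5 trees catch fire, 9 burn out
  TTTF..
  TT....
  TT....
  TF....
  F.....
  TF...F
Step 4: 4 trees catch fire, 5 burn out
  TTF...
  TT....
  TF....
  F.....
  ......
  F.....
Step 5: 3 trees catch fire, 4 burn out
  TF....
  TF....
  F.....
  ......
  ......
  ......
Step 6: 2 trees catch fire, 3 burn out
  F.....
  F.....
  ......
  ......
  ......
  ......

F.....
F.....
......
......
......
......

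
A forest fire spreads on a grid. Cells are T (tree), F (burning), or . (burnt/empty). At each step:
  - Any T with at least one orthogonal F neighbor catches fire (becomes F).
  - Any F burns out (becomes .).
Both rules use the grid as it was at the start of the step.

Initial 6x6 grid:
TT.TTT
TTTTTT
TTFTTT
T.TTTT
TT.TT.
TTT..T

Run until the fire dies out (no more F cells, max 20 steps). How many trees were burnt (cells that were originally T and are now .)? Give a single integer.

Step 1: +4 fires, +1 burnt (F count now 4)
Step 2: +5 fires, +4 burnt (F count now 5)
Step 3: +8 fires, +5 burnt (F count now 8)
Step 4: +6 fires, +8 burnt (F count now 6)
Step 5: +3 fires, +6 burnt (F count now 3)
Step 6: +1 fires, +3 burnt (F count now 1)
Step 7: +1 fires, +1 burnt (F count now 1)
Step 8: +0 fires, +1 burnt (F count now 0)
Fire out after step 8
Initially T: 29, now '.': 35
Total burnt (originally-T cells now '.'): 28

Answer: 28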